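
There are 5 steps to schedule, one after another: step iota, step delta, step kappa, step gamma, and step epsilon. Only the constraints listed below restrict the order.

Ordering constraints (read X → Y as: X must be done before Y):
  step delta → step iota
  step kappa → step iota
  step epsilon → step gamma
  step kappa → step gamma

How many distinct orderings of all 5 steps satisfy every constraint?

16

The steps with no prerequisites are step delta, step kappa, step epsilon; any of them can be placed first.
Enumerating by repeatedly choosing an available step (one whose prerequisites are all placed) gives 16 distinct complete orderings.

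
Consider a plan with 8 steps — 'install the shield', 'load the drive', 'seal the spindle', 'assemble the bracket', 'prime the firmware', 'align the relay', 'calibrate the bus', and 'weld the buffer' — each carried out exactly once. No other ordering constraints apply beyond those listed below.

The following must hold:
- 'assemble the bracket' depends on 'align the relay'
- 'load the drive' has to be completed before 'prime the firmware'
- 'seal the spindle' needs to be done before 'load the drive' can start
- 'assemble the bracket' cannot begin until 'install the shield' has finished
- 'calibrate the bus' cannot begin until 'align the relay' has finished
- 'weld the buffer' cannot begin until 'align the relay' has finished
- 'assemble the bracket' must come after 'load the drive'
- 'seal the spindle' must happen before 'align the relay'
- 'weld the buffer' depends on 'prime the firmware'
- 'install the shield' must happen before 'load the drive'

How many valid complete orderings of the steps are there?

2 steps have no prerequisites ('install the shield', 'seal the spindle'), so any of them could come first.
Systematically extending each partial ordering one step at a time and counting, there are 84 complete orderings.

84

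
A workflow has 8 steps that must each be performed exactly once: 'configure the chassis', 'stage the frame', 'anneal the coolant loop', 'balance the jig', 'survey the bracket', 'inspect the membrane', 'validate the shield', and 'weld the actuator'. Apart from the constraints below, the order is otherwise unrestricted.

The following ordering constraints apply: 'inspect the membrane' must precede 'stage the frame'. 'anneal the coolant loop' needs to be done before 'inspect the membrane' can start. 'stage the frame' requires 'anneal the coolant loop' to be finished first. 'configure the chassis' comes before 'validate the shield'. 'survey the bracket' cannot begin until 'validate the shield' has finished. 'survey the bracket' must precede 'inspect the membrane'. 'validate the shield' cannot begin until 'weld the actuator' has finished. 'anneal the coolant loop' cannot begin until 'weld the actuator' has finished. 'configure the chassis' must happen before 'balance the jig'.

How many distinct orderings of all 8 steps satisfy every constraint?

44

2 steps have no prerequisites ('configure the chassis', 'weld the actuator'), so any of them could come first.
Counting all ways to extend the partial order to a total order gives 44.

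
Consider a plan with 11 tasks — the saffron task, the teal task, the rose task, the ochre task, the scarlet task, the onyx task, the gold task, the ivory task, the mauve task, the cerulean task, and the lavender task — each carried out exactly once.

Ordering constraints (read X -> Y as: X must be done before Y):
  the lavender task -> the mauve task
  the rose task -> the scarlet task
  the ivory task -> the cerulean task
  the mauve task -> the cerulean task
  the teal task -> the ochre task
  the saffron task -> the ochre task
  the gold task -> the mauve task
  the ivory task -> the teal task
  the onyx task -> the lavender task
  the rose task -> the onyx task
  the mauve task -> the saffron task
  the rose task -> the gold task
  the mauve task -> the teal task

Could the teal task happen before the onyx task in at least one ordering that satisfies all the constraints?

There is a dependency chain the onyx task → the lavender task → the mauve task → the teal task, so the teal task always comes after the onyx task.
Hence the teal task can never be scheduled before the onyx task.

No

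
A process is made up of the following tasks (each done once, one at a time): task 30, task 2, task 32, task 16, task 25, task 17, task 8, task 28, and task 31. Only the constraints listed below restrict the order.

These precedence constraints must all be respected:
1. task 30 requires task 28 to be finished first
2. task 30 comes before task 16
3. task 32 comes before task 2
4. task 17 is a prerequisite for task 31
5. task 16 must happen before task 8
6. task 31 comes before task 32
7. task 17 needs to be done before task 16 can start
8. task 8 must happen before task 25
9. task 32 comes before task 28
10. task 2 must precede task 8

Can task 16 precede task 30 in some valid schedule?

Following task 30 → task 16, task 30 must precede task 16 in every valid ordering.
Hence task 16 can never be scheduled before task 30.

No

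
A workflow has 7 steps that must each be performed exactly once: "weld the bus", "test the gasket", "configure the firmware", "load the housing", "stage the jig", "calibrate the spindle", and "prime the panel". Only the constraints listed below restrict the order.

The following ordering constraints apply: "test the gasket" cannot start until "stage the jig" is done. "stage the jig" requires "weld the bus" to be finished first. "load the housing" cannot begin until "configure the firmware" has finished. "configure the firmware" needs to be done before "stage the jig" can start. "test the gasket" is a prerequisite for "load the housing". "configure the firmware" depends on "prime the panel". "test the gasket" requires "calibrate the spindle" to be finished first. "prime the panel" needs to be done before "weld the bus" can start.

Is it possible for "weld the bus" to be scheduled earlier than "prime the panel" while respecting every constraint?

There is a dependency chain "prime the panel" → "weld the bus", so "weld the bus" always comes after "prime the panel".
So no valid ordering can have "weld the bus" before "prime the panel".

No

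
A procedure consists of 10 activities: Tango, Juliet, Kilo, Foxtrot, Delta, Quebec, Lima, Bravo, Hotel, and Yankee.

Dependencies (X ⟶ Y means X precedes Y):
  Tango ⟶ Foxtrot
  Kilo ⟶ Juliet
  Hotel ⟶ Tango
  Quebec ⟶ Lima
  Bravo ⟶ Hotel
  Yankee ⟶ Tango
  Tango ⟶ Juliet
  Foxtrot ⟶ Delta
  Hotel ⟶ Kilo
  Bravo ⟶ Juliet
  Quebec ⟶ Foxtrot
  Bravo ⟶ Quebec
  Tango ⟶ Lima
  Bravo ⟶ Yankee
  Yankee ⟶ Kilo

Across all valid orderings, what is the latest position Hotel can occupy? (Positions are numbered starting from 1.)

4

The activities that are forced after Hotel, directly or by a chain of constraints, are Tango, Juliet, Kilo, Foxtrot, Delta, Lima. That's 6 activities.
So at least 6 activities follow Hotel, putting Hotel no later than position 4. That position is achievable by scheduling everything else first.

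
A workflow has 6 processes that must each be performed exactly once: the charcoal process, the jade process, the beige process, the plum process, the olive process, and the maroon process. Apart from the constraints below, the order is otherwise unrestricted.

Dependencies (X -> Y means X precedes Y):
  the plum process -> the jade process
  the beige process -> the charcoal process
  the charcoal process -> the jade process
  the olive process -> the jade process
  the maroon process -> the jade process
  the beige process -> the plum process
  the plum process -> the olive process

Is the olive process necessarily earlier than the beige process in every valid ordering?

There is a chain the beige process → the plum process → the olive process, which puts the beige process before the olive process.
So the olive process does not have to come before the beige process — it cannot.

No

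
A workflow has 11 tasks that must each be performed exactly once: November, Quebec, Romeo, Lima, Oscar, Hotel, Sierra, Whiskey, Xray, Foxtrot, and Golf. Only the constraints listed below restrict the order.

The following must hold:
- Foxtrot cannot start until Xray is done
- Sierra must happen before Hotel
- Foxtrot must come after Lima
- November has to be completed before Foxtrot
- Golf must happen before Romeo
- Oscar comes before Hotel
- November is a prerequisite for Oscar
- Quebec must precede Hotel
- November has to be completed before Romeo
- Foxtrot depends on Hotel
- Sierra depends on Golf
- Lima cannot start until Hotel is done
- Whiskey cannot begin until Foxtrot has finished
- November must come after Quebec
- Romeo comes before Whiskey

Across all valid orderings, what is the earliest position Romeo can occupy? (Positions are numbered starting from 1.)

4

Every task that must precede Romeo has to come before it. Tracing all chains that end at Romeo, those tasks are: November, Quebec, Golf — 3 in total.
With 3 mandatory predecessors, the earliest Romeo can sit is position 3+1 = 4, and placing just those 3 first achieves it.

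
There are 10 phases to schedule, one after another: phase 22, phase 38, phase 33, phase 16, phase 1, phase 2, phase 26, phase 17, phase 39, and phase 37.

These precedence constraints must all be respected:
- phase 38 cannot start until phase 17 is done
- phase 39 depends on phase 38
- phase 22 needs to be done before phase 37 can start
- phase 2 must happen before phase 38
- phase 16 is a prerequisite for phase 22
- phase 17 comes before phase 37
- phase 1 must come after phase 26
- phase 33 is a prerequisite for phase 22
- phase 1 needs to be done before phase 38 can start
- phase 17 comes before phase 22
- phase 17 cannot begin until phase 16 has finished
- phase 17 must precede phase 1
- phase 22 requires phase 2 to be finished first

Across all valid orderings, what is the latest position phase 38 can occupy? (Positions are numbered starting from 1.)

9

Following the constraints forward from phase 38, its only required successor is phase 39.
So at least 1 phase follows phase 38, putting phase 38 no later than position 9. That position is achievable by scheduling everything else first.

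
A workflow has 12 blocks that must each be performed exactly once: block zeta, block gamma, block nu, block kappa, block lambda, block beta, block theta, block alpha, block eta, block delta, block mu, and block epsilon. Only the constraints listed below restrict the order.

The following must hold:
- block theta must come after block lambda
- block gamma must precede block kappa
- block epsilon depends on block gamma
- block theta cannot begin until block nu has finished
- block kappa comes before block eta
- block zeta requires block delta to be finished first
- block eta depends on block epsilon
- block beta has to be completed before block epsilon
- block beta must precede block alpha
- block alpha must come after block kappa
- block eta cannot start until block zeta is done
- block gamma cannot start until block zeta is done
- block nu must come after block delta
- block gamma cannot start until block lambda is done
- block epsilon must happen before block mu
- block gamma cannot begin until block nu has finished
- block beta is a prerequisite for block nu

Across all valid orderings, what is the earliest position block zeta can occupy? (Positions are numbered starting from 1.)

Working backwards through the constraints from block zeta, its only required predecessor is block delta.
So at minimum 1 block comes before block zeta, putting block zeta no earlier than position 2. That position is achievable by scheduling exactly that predecessor first.

2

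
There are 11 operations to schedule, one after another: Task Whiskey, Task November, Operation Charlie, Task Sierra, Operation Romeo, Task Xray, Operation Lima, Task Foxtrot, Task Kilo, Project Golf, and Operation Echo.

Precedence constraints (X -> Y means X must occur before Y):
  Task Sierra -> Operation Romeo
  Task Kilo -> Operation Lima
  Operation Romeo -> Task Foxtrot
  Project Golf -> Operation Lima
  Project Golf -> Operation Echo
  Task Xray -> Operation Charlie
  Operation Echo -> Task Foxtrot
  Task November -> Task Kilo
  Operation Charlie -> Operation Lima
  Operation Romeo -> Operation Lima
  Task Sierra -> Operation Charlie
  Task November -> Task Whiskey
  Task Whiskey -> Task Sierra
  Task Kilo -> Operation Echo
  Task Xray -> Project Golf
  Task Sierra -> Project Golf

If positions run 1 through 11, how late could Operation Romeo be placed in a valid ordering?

9

Every operation that must follow Operation Romeo has to come after it. Tracing all chains starting from Operation Romeo, those operations are: Operation Lima, Task Foxtrot — 2 in total.
With 2 mandatory successors out of 11 operations total, the latest slot for Operation Romeo is 11−2 = 9, and it's reachable by doing all non-successors before Operation Romeo.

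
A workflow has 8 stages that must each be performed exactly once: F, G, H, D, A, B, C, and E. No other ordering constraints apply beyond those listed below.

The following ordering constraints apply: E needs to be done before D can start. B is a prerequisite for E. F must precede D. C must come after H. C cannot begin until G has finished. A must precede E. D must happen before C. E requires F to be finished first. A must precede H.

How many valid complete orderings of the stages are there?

168

4 stages have no prerequisites (F, G, A, B), so any of them could come first.
Counting all ways to extend the partial order to a total order gives 168.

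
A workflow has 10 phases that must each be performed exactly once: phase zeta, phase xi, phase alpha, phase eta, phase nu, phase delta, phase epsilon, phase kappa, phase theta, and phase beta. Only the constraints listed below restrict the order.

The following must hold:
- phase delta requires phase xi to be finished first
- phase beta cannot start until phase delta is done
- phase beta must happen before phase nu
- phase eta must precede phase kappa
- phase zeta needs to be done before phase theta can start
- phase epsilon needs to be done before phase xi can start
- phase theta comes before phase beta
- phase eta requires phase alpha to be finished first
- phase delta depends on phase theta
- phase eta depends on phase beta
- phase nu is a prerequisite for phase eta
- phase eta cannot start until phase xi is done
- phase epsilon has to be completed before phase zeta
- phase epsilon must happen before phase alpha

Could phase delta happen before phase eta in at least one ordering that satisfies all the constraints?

Every valid ordering already has phase delta before phase eta (the constraints require it), so in particular at least one does.

Yes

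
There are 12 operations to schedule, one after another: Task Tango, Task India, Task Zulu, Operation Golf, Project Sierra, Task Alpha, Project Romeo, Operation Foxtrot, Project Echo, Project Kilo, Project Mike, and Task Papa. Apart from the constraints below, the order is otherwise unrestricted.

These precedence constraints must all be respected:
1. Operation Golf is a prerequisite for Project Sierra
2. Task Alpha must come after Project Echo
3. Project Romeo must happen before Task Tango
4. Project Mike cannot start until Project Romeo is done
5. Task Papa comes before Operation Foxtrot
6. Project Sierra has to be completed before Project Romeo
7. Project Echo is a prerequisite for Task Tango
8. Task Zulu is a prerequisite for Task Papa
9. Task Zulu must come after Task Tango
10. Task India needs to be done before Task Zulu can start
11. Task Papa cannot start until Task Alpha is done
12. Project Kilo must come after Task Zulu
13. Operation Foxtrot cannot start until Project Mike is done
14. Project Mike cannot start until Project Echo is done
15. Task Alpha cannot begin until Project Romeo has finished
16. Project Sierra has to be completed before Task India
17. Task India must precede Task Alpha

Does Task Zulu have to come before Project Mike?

No

Task Zulu and Project Mike are not related by any chain of constraints.
There exist valid orderings with Project Mike before Task Zulu, so Task Zulu is not required to come first.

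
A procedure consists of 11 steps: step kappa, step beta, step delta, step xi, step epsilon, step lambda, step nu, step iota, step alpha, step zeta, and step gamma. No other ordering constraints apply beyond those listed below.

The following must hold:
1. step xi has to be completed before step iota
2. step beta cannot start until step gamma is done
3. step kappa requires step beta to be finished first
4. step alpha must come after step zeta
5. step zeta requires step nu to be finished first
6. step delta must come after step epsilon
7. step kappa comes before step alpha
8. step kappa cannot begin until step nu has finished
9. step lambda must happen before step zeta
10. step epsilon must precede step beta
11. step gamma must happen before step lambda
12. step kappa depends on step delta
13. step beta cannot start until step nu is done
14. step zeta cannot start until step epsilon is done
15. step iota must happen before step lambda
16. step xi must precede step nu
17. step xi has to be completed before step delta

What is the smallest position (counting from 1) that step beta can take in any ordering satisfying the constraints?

Working backwards through the constraints from step beta, its full set of required predecessors is step xi, step epsilon, step nu, step gamma — 4 of them.
With 4 mandatory predecessors, the earliest step beta can sit is position 4+1 = 5, and placing just those 4 first achieves it.

5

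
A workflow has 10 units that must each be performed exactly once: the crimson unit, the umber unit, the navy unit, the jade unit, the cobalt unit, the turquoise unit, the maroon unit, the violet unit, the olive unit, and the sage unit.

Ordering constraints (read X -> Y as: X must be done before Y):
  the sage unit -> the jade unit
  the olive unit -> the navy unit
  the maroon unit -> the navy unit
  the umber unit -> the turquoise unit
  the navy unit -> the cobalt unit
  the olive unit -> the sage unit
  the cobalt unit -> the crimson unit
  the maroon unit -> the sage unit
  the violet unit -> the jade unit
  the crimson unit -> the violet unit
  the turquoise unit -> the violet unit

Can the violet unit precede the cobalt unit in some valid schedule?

No

Following the cobalt unit → the crimson unit → the violet unit, the cobalt unit must precede the violet unit in every valid ordering.
So no valid ordering can have the violet unit before the cobalt unit.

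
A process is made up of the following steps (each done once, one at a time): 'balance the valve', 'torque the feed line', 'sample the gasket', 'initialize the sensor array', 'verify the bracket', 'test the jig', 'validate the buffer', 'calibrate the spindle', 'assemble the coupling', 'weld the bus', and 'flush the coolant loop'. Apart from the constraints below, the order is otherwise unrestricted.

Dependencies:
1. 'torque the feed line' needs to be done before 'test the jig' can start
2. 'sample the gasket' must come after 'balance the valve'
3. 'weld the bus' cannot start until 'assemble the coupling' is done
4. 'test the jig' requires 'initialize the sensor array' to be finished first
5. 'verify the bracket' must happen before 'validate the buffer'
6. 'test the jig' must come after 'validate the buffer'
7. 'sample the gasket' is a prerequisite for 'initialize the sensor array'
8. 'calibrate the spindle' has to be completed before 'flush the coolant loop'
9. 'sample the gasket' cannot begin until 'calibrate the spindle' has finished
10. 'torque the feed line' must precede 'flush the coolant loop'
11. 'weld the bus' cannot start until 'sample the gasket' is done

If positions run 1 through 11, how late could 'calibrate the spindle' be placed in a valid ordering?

6

Following every chain forward from 'calibrate the spindle', the steps that must come later are 'sample the gasket', 'initialize the sensor array', 'test the jig', 'weld the bus', 'flush the coolant loop' — 5 of them.
With 5 mandatory successors out of 11 steps total, the latest slot for 'calibrate the spindle' is 11−5 = 6, and it's reachable by doing all non-successors before 'calibrate the spindle'.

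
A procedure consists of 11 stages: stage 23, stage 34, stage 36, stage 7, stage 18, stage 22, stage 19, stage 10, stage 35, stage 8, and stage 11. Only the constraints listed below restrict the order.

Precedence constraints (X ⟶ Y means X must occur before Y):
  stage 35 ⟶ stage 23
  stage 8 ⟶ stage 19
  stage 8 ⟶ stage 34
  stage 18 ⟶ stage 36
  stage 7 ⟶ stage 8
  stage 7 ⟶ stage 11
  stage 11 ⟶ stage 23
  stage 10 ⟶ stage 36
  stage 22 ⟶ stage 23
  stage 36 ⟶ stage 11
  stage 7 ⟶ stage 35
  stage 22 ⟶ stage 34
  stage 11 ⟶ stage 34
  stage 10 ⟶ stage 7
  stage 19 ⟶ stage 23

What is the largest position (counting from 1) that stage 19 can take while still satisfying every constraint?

Following the constraints forward from stage 19, its only required successor is stage 23.
So at least 1 stage follows stage 19, putting stage 19 no later than position 10. That position is achievable by scheduling everything else first.

10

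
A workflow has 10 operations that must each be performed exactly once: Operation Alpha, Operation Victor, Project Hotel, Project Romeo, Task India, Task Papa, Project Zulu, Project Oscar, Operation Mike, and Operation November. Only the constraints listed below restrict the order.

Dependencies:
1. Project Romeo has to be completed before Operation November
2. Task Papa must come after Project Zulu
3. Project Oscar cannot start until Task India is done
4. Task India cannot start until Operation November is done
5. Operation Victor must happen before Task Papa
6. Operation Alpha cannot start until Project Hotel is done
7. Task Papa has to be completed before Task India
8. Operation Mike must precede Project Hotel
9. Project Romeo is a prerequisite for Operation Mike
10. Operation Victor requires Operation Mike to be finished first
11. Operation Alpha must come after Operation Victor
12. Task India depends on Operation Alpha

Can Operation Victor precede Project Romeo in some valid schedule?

No

Following Project Romeo → Operation Mike → Operation Victor, Project Romeo must precede Operation Victor in every valid ordering.
Hence Operation Victor can never be scheduled before Project Romeo.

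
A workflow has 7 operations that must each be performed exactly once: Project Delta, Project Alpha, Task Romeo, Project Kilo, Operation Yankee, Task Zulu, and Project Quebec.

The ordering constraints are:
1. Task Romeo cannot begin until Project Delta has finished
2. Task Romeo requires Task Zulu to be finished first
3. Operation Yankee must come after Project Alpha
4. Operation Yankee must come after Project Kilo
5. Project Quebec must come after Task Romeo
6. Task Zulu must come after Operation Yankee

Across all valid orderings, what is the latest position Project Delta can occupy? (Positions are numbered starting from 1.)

5

The operations that are forced after Project Delta, directly or by a chain of constraints, are Task Romeo, Project Quebec. That's 2 operations.
With 2 mandatory successors out of 7 operations total, the latest slot for Project Delta is 7−2 = 5, and it's reachable by doing all non-successors before Project Delta.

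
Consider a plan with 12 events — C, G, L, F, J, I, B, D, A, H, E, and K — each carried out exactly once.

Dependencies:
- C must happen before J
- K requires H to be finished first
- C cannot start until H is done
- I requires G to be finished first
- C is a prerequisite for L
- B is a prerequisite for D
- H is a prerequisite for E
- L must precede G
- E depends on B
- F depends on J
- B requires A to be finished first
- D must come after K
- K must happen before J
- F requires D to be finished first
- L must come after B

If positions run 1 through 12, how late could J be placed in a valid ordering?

11

The only event forced after J (directly or by a chain) is F.
So at least 1 event follows J, putting J no later than position 11. That position is achievable by scheduling everything else first.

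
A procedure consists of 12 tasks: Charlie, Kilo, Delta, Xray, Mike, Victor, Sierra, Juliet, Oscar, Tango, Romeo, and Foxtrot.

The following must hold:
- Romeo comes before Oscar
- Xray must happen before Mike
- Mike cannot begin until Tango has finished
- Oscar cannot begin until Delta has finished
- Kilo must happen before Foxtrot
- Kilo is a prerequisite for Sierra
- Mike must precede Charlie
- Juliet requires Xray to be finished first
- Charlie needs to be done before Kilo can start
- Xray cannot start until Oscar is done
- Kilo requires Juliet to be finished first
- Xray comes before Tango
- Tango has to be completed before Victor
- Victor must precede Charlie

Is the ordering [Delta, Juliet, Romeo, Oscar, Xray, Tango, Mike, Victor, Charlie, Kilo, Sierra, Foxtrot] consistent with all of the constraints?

No

The sequence places Juliet ahead of Xray.
But one of the constraints requires Xray before Juliet, so this ordering violates it.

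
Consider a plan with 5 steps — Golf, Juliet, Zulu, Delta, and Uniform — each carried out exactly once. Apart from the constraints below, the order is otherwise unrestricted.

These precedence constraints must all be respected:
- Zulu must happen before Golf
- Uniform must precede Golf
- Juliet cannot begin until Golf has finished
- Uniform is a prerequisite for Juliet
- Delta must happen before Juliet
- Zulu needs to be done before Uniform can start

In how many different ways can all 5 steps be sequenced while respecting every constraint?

4

2 steps have no prerequisites (Zulu, Delta), so any of them could come first.
Systematically extending each partial ordering one step at a time and counting, there are 4 complete orderings.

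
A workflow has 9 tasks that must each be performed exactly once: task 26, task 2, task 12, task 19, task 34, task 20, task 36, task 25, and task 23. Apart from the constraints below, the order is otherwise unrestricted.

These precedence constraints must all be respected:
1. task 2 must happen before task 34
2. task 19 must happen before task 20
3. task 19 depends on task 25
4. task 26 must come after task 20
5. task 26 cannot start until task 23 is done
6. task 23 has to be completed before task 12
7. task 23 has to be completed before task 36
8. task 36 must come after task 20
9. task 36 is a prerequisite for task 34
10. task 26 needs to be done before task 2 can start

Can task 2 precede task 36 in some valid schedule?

The constraints leave task 2 and task 36 unordered relative to each other; nothing requires task 36 earlier.
That means at least one valid schedule has task 2 before task 36.

Yes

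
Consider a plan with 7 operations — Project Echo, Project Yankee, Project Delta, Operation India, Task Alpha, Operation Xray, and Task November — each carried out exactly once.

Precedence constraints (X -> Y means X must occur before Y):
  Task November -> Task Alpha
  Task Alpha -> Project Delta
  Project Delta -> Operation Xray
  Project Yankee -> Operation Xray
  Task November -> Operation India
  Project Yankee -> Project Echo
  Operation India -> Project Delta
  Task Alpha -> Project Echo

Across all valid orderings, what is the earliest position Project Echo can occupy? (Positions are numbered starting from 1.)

4

Working backwards through the constraints from Project Echo, its full set of required predecessors is Project Yankee, Task Alpha, Task November — 3 of them.
With 3 mandatory predecessors, the earliest Project Echo can sit is position 3+1 = 4, and placing just those 3 first achieves it.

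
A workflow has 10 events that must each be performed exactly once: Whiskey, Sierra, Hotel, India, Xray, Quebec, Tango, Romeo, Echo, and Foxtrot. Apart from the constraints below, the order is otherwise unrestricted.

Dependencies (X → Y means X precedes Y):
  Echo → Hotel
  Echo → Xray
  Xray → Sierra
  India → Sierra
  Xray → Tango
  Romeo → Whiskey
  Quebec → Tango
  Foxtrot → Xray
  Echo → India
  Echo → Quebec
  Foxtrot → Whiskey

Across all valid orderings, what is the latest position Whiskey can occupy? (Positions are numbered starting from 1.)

10

Nothing depends on Whiskey, so it can be the final event, position 10.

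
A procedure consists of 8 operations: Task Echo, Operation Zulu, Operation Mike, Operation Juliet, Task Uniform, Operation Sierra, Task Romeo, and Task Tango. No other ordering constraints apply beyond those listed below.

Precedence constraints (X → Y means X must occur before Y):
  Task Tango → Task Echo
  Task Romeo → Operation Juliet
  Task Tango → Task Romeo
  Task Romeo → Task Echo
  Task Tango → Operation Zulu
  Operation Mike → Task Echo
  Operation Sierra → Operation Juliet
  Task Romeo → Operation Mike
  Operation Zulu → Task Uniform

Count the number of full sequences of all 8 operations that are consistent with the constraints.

2 operations have no prerequisites (Operation Sierra, Task Tango), so any of them could come first.
Counting all ways to extend the partial order to a total order gives 234.

234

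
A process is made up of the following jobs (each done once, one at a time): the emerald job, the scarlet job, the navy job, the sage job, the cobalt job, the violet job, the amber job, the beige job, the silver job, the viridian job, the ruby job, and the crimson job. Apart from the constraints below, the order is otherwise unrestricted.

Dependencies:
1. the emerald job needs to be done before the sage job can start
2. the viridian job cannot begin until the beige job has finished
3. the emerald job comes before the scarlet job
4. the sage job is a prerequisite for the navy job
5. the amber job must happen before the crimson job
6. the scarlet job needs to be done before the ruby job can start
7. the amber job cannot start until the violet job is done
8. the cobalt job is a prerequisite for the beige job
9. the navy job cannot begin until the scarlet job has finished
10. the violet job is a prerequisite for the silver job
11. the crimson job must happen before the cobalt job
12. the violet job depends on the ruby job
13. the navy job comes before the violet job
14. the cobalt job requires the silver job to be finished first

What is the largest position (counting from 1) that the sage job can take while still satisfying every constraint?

Following every chain forward from the sage job, the jobs that must come later are the navy job, the cobalt job, the violet job, the amber job, the beige job, the silver job, the viridian job, the crimson job — 8 of them.
So at least 8 jobs follow the sage job, putting the sage job no later than position 4. That position is achievable by scheduling everything else first.

4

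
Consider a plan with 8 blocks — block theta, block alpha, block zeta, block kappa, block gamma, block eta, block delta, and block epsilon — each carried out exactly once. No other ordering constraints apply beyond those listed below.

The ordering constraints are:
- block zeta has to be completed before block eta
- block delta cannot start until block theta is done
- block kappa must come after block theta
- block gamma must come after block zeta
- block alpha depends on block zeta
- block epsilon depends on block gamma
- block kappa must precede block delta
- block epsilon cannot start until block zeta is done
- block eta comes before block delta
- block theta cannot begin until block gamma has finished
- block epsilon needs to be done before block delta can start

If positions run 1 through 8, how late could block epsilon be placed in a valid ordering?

7

Following the constraints forward from block epsilon, its only required successor is block delta.
So at least 1 block follows block epsilon, putting block epsilon no later than position 7. That position is achievable by scheduling everything else first.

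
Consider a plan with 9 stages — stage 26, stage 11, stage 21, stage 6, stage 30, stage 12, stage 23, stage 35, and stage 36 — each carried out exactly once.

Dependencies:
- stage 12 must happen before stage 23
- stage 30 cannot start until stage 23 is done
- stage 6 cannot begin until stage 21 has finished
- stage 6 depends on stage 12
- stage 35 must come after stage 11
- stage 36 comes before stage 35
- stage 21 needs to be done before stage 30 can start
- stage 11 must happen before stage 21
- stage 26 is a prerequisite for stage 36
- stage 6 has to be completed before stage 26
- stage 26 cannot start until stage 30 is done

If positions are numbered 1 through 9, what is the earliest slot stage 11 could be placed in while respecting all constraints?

1

Nothing is required before stage 11; it can be the very first stage.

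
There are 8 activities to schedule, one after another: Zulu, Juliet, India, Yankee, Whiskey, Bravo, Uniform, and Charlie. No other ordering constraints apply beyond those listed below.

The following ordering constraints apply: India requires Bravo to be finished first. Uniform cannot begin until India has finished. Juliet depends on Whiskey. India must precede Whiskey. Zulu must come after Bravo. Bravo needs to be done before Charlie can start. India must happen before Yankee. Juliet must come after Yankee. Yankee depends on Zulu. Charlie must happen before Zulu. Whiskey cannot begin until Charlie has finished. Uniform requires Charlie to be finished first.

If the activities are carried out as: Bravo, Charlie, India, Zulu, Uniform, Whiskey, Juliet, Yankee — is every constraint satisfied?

Here Yankee comes after Juliet.
Since Yankee is required before Juliet, the ordering is invalid.

No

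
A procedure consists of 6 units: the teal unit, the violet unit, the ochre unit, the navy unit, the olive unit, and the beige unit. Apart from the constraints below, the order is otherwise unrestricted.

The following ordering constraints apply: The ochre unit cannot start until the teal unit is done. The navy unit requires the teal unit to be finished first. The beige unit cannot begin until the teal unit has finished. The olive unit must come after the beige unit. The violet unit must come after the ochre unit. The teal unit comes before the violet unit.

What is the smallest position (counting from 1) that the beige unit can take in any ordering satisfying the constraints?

2

Working backwards through the constraints from the beige unit, its only required predecessor is the teal unit.
So at minimum 1 unit comes before the beige unit, putting the beige unit no earlier than position 2. That position is achievable by scheduling exactly that predecessor first.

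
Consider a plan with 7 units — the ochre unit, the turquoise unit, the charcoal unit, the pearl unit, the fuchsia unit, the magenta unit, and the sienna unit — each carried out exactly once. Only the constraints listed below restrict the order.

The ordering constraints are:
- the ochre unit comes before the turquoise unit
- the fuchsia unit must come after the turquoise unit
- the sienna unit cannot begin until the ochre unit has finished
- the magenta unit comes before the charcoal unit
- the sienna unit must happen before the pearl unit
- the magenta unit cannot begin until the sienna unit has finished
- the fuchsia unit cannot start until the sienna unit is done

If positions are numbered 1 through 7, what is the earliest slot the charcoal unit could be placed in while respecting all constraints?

Every unit that must precede the charcoal unit has to come before it. Tracing all chains that end at the charcoal unit, those units are: the ochre unit, the magenta unit, the sienna unit — 3 in total.
So at minimum 3 units come before the charcoal unit, putting the charcoal unit no earlier than position 4. That position is achievable by scheduling exactly those predecessors first.

4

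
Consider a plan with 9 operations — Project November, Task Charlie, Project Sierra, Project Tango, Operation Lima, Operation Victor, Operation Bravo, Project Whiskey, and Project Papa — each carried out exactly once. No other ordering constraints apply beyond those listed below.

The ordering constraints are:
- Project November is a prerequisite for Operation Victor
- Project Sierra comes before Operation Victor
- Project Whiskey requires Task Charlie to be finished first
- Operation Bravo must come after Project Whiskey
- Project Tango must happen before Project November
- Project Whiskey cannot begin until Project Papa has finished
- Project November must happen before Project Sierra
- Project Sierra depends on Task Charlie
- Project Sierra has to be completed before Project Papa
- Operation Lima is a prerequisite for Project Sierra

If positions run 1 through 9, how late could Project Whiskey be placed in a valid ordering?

8

Following the constraints forward from Project Whiskey, its only required successor is Operation Bravo.
So at least 1 operation follows Project Whiskey, putting Project Whiskey no later than position 8. That position is achievable by scheduling everything else first.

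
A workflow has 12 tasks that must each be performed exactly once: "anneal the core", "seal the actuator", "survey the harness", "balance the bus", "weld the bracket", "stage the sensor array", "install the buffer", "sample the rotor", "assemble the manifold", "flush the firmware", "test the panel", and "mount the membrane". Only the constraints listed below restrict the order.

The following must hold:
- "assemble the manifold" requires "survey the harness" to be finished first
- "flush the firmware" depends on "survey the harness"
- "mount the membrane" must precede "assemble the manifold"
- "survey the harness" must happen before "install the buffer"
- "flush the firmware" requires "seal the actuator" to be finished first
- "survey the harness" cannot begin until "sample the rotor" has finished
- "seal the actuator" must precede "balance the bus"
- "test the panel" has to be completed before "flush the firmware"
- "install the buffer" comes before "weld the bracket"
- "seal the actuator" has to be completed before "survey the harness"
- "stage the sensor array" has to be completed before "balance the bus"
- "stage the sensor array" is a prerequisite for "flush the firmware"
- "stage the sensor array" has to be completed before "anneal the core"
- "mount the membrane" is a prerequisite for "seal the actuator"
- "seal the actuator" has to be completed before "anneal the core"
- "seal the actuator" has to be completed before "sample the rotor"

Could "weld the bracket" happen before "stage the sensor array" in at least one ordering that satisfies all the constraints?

The constraints leave "weld the bracket" and "stage the sensor array" unordered relative to each other; nothing requires "stage the sensor array" earlier.
That means at least one valid schedule has "weld the bracket" before "stage the sensor array".

Yes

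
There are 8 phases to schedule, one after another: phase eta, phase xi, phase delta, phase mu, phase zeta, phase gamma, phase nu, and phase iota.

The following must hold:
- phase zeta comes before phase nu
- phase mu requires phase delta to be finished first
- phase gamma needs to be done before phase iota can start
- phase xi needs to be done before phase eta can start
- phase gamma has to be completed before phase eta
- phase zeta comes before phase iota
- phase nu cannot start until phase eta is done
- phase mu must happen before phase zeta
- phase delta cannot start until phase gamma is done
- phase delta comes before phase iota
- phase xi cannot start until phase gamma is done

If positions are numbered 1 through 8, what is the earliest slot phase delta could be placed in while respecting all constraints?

2

Working backwards through the constraints from phase delta, its only required predecessor is phase gamma.
With 1 mandatory predecessor, the earliest phase delta can sit is position 1+1 = 2, and placing just that one first achieves it.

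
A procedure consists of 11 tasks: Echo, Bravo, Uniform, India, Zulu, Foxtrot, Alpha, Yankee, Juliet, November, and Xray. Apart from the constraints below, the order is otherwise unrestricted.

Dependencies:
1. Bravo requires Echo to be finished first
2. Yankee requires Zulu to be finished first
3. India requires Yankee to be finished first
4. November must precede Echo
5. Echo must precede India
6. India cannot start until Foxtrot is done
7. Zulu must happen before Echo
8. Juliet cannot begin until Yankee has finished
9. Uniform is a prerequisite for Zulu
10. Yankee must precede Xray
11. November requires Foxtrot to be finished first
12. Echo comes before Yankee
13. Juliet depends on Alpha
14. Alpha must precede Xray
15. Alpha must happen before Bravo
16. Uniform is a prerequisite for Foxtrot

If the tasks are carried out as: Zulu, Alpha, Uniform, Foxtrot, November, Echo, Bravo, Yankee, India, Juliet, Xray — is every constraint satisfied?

No

The sequence places Zulu ahead of Uniform.
Since Uniform is required before Zulu, the ordering is invalid.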